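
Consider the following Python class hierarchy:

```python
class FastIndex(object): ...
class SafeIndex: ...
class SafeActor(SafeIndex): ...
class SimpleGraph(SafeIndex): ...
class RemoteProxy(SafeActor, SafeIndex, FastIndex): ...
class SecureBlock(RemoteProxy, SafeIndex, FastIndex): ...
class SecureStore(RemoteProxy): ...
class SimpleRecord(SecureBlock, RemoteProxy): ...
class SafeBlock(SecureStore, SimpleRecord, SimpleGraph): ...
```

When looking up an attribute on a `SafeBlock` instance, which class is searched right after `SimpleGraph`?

SafeIndex

L[SafeBlock] = SafeBlock + merge(L[SecureStore], L[SimpleRecord], L[SimpleGraph], [SecureStore SimpleRecord SimpleGraph])
  take SecureStore:  [SecureStore RemoteProxy SafeActor SafeIndex FastIndex object] + [SimpleRecord SecureBlock RemoteProxy SafeActor SafeIndex FastIndex object] + [SimpleGraph SafeIndex object] + [SecureStore SimpleRecord SimpleGraph]
  take SimpleRecord:  [RemoteProxy SafeActor SafeIndex FastIndex object] + [SimpleRecord SecureBlock RemoteProxy SafeActor SafeIndex FastIndex object] + [SimpleGraph SafeIndex object] + [SimpleRecord SimpleGraph]
  take SecureBlock:  [RemoteProxy SafeActor SafeIndex FastIndex object] + [SecureBlock RemoteProxy SafeActor SafeIndex FastIndex object] + [SimpleGraph SafeIndex object] + [SimpleGraph]
  take RemoteProxy:  [RemoteProxy SafeActor SafeIndex FastIndex object] + [RemoteProxy SafeActor SafeIndex FastIndex object] + [SimpleGraph SafeIndex object] + [SimpleGraph]
  take SafeActor:  [SafeActor SafeIndex FastIndex object] + [SafeActor SafeIndex FastIndex object] + [SimpleGraph SafeIndex object] + [SimpleGraph]
  take SimpleGraph:  [SafeIndex FastIndex object] + [SafeIndex FastIndex object] + [SimpleGraph SafeIndex object] + [SimpleGraph]
  take SafeIndex:  [SafeIndex FastIndex object] + [SafeIndex FastIndex object] + [SafeIndex object]
  take FastIndex:  [FastIndex object] + [FastIndex object] + [object]
  take object:  [object] + [object] + [object]
MRO: SafeBlock SecureStore SimpleRecord SecureBlock RemoteProxy SafeActor SimpleGraph SafeIndex FastIndex object
SimpleGraph is at position 6; next is SafeIndex.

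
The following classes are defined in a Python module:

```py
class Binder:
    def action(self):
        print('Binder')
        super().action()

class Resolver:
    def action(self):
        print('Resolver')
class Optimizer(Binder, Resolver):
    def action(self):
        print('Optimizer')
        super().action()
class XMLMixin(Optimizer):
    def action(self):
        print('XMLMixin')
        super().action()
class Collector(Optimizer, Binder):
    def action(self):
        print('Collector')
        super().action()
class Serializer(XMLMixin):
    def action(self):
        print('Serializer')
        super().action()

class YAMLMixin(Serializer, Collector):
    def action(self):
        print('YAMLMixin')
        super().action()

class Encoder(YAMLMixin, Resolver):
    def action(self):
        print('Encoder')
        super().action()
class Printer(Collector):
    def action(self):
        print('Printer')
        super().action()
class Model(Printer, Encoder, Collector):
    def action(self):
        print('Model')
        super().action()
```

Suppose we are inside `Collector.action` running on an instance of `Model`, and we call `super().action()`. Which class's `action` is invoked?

Optimizer

L[Model] = Model + merge(L[Printer], L[Encoder], L[Collector], [Printer Encoder Collector])
  take Printer:  [Printer Collector Optimizer Binder Resolver object] + [Encoder YAMLMixin Serializer XMLMixin Collector Optimizer Binder Resolver object] + [Collector Optimizer Binder Resolver object] + [Printer Encoder Collector]
  take Encoder:  [Collector Optimizer Binder Resolver object] + [Encoder YAMLMixin Serializer XMLMixin Collector Optimizer Binder Resolver object] + [Collector Optimizer Binder Resolver object] + [Encoder Collector]
  take YAMLMixin:  [Collector Optimizer Binder Resolver object] + [YAMLMixin Serializer XMLMixin Collector Optimizer Binder Resolver object] + [Collector Optimizer Binder Resolver object] + [Collector]
  take Serializer:  [Collector Optimizer Binder Resolver object] + [Serializer XMLMixin Collector Optimizer Binder Resolver object] + [Collector Optimizer Binder Resolver object] + [Collector]
  take XMLMixin:  [Collector Optimizer Binder Resolver object] + [XMLMixin Collector Optimizer Binder Resolver object] + [Collector Optimizer Binder Resolver object] + [Collector]
  take Collector:  [Collector Optimizer Binder Resolver object] + [Collector Optimizer Binder Resolver object] + [Collector Optimizer Binder Resolver object] + [Collector]
  take Optimizer:  [Optimizer Binder Resolver object] + [Optimizer Binder Resolver object] + [Optimizer Binder Resolver object]
  take Binder:  [Binder Resolver object] + [Binder Resolver object] + [Binder Resolver object]
  take Resolver:  [Resolver object] + [Resolver object] + [Resolver object]
  take object:  [object] + [object] + [object]
MRO: Model Printer Encoder YAMLMixin Serializer XMLMixin Collector Optimizer Binder Resolver object
super() in Collector.action on a Model instance goes to the class after Collector in Model's MRO: Optimizer.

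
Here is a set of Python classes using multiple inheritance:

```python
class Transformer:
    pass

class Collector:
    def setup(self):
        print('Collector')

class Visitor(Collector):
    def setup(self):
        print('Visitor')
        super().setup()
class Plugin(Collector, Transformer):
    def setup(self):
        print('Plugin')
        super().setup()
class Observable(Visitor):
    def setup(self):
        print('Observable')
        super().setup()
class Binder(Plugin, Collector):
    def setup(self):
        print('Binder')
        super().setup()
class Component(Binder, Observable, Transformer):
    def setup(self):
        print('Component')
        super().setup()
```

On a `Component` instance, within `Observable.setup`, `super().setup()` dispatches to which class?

L[Component] = Component + merge(L[Binder], L[Observable], L[Transformer], [Binder Observable Transformer])
  take Binder:  [Binder Plugin Collector Transformer object] + [Observable Visitor Collector object] + [Transformer object] + [Binder Observable Transformer]
  take Plugin:  [Plugin Collector Transformer object] + [Observable Visitor Collector object] + [Transformer object] + [Observable Transformer]
  take Observable:  [Collector Transformer object] + [Observable Visitor Collector object] + [Transformer object] + [Observable Transformer]
  take Visitor:  [Collector Transformer object] + [Visitor Collector object] + [Transformer object] + [Transformer]
  take Collector:  [Collector Transformer object] + [Collector object] + [Transformer object] + [Transformer]
  take Transformer:  [Transformer object] + [object] + [Transformer object] + [Transformer]
  take object:  [object] + [object] + [object]
MRO: Component Binder Plugin Observable Visitor Collector Transformer object
super() in Observable.setup on a Component instance goes to the class after Observable in Component's MRO: Visitor.

Visitor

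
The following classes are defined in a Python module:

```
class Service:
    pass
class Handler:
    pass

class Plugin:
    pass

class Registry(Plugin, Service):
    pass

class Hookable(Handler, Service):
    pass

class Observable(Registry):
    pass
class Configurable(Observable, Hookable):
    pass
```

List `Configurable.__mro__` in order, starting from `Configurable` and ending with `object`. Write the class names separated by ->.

L[Configurable] = Configurable + merge(L[Observable], L[Hookable], [Observable Hookable])
  take Observable:  [Observable Registry Plugin Service object] + [Hookable Handler Service object] + [Observable Hookable]
  take Registry:  [Registry Plugin Service object] + [Hookable Handler Service object] + [Hookable]
  take Plugin:  [Plugin Service object] + [Hookable Handler Service object] + [Hookable]
  take Hookable:  [Service object] + [Hookable Handler Service object] + [Hookable]
  take Handler:  [Service object] + [Handler Service object]
  take Service:  [Service object] + [Service object]
  take object:  [object] + [object]

Configurable -> Observable -> Registry -> Plugin -> Hookable -> Handler -> Service -> object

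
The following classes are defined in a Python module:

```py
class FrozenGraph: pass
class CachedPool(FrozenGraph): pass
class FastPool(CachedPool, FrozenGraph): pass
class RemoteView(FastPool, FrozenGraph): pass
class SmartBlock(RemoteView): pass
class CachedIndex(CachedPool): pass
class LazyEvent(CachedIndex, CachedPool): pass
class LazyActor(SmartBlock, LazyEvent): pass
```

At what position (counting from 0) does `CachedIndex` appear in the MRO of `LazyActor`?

L[LazyActor] = LazyActor + merge(L[SmartBlock], L[LazyEvent], [SmartBlock LazyEvent])
  take SmartBlock:  [SmartBlock RemoteView FastPool CachedPool FrozenGraph object] + [LazyEvent CachedIndex CachedPool FrozenGraph object] + [SmartBlock LazyEvent]
  take RemoteView:  [RemoteView FastPool CachedPool FrozenGraph object] + [LazyEvent CachedIndex CachedPool FrozenGraph object] + [LazyEvent]
  take FastPool:  [FastPool CachedPool FrozenGraph object] + [LazyEvent CachedIndex CachedPool FrozenGraph object] + [LazyEvent]
  take LazyEvent:  [CachedPool FrozenGraph object] + [LazyEvent CachedIndex CachedPool FrozenGraph object] + [LazyEvent]
  take CachedIndex:  [CachedPool FrozenGraph object] + [CachedIndex CachedPool FrozenGraph object]
  take CachedPool:  [CachedPool FrozenGraph object] + [CachedPool FrozenGraph object]
  take FrozenGraph:  [FrozenGraph object] + [FrozenGraph object]
  take object:  [object] + [object]
MRO: LazyActor SmartBlock RemoteView FastPool LazyEvent CachedIndex CachedPool FrozenGraph object
CachedIndex sits at index 5.

5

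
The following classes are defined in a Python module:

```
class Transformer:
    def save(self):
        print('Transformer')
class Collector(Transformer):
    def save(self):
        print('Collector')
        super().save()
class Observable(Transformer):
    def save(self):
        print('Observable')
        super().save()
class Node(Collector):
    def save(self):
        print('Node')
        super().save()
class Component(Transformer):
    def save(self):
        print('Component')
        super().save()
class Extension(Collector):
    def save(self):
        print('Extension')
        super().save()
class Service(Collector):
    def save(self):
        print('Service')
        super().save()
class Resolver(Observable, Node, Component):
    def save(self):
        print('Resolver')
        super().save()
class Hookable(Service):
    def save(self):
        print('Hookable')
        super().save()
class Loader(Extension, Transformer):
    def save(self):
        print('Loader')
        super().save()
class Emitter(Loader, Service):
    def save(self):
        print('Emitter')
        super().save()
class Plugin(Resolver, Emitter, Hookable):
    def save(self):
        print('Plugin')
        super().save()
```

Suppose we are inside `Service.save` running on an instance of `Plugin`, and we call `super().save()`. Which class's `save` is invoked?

L[Plugin] = Plugin + merge(L[Resolver], L[Emitter], L[Hookable], [Resolver Emitter Hookable])
  take Resolver:  [Resolver Observable Node Collector Component Transformer object] + [Emitter Loader Extension Service Collector Transformer object] + [Hookable Service Collector Transformer object] + [Resolver Emitter Hookable]
  take Observable:  [Observable Node Collector Component Transformer object] + [Emitter Loader Extension Service Collector Transformer object] + [Hookable Service Collector Transformer object] + [Emitter Hookable]
  take Node:  [Node Collector Component Transformer object] + [Emitter Loader Extension Service Collector Transformer object] + [Hookable Service Collector Transformer object] + [Emitter Hookable]
  take Emitter:  [Collector Component Transformer object] + [Emitter Loader Extension Service Collector Transformer object] + [Hookable Service Collector Transformer object] + [Emitter Hookable]
  take Loader:  [Collector Component Transformer object] + [Loader Extension Service Collector Transformer object] + [Hookable Service Collector Transformer object] + [Hookable]
  take Extension:  [Collector Component Transformer object] + [Extension Service Collector Transformer object] + [Hookable Service Collector Transformer object] + [Hookable]
  take Hookable:  [Collector Component Transformer object] + [Service Collector Transformer object] + [Hookable Service Collector Transformer object] + [Hookable]
  take Service:  [Collector Component Transformer object] + [Service Collector Transformer object] + [Service Collector Transformer object]
  take Collector:  [Collector Component Transformer object] + [Collector Transformer object] + [Collector Transformer object]
  take Component:  [Component Transformer object] + [Transformer object] + [Transformer object]
  take Transformer:  [Transformer object] + [Transformer object] + [Transformer object]
  take object:  [object] + [object] + [object]
MRO: Plugin Resolver Observable Node Emitter Loader Extension Hookable Service Collector Component Transformer object
super() in Service.save on a Plugin instance goes to the class after Service in Plugin's MRO: Collector.

Collector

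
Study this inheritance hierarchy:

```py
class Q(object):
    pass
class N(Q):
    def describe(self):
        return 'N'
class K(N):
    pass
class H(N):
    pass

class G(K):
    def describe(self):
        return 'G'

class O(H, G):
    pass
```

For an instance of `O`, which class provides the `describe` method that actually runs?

L[O] = O + merge(L[H], L[G], [H G])
  take H:  [H N Q object] + [G K N Q object] + [H G]
  take G:  [N Q object] + [G K N Q object] + [G]
  take K:  [N Q object] + [K N Q object]
  take N:  [N Q object] + [N Q object]
  take Q:  [Q object] + [Q object]
  take object:  [object] + [object]
MRO: O H G K N Q object
describe is defined in: G, N. First along the MRO is G.

G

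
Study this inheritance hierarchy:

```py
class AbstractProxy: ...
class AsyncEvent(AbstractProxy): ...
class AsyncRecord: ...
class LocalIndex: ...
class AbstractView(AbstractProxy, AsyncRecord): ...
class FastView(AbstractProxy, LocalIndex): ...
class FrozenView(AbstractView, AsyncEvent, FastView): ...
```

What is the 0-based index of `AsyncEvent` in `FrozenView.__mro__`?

L[FrozenView] = FrozenView + merge(L[AbstractView], L[AsyncEvent], L[FastView], [AbstractView AsyncEvent FastView])
  take AbstractView:  [AbstractView AbstractProxy AsyncRecord object] + [AsyncEvent AbstractProxy object] + [FastView AbstractProxy LocalIndex object] + [AbstractView AsyncEvent FastView]
  take AsyncEvent:  [AbstractProxy AsyncRecord object] + [AsyncEvent AbstractProxy object] + [FastView AbstractProxy LocalIndex object] + [AsyncEvent FastView]
  take FastView:  [AbstractProxy AsyncRecord object] + [AbstractProxy object] + [FastView AbstractProxy LocalIndex object] + [FastView]
  take AbstractProxy:  [AbstractProxy AsyncRecord object] + [AbstractProxy object] + [AbstractProxy LocalIndex object]
  take AsyncRecord:  [AsyncRecord object] + [object] + [LocalIndex object]
  take LocalIndex:  [object] + [object] + [LocalIndex object]
  take object:  [object] + [object] + [object]
MRO: FrozenView AbstractView AsyncEvent FastView AbstractProxy AsyncRecord LocalIndex object
AsyncEvent sits at index 2.

2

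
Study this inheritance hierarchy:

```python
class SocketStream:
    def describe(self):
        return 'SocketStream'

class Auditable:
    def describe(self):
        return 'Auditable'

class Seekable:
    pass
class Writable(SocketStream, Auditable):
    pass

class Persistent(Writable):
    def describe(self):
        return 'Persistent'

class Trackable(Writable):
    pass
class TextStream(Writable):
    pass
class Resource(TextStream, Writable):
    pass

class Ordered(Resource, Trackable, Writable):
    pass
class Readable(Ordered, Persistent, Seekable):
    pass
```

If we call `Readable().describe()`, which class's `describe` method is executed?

Persistent

L[Readable] = Readable + merge(L[Ordered], L[Persistent], L[Seekable], [Ordered Persistent Seekable])
  take Ordered:  [Ordered Resource TextStream Trackable Writable SocketStream Auditable object] + [Persistent Writable SocketStream Auditable object] + [Seekable object] + [Ordered Persistent Seekable]
  take Resource:  [Resource TextStream Trackable Writable SocketStream Auditable object] + [Persistent Writable SocketStream Auditable object] + [Seekable object] + [Persistent Seekable]
  take TextStream:  [TextStream Trackable Writable SocketStream Auditable object] + [Persistent Writable SocketStream Auditable object] + [Seekable object] + [Persistent Seekable]
  take Trackable:  [Trackable Writable SocketStream Auditable object] + [Persistent Writable SocketStream Auditable object] + [Seekable object] + [Persistent Seekable]
  take Persistent:  [Writable SocketStream Auditable object] + [Persistent Writable SocketStream Auditable object] + [Seekable object] + [Persistent Seekable]
  take Writable:  [Writable SocketStream Auditable object] + [Writable SocketStream Auditable object] + [Seekable object] + [Seekable]
  take SocketStream:  [SocketStream Auditable object] + [SocketStream Auditable object] + [Seekable object] + [Seekable]
  take Auditable:  [Auditable object] + [Auditable object] + [Seekable object] + [Seekable]
  take Seekable:  [object] + [object] + [Seekable object] + [Seekable]
  take object:  [object] + [object] + [object]
MRO: Readable Ordered Resource TextStream Trackable Persistent Writable SocketStream Auditable Seekable object
describe is defined in: Auditable, Persistent, SocketStream. First along the MRO is Persistent.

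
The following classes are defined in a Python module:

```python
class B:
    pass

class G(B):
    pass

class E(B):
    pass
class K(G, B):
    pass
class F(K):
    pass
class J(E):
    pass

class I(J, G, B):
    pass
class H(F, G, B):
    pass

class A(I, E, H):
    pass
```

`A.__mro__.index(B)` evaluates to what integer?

8

L[A] = A + merge(L[I], L[E], L[H], [I E H])
  take I:  [I J E G B object] + [E B object] + [H F K G B object] + [I E H]
  take J:  [J E G B object] + [E B object] + [H F K G B object] + [E H]
  take E:  [E G B object] + [E B object] + [H F K G B object] + [E H]
  take H:  [G B object] + [B object] + [H F K G B object] + [H]
  take F:  [G B object] + [B object] + [F K G B object]
  take K:  [G B object] + [B object] + [K G B object]
  take G:  [G B object] + [B object] + [G B object]
  take B:  [B object] + [B object] + [B object]
  take object:  [object] + [object] + [object]
MRO: A I J E H F K G B object
B sits at index 8.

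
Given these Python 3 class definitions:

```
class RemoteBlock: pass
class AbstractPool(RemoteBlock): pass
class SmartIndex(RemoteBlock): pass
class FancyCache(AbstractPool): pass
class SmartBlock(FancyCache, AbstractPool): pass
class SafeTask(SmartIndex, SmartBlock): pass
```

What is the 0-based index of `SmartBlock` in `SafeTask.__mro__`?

L[SafeTask] = SafeTask + merge(L[SmartIndex], L[SmartBlock], [SmartIndex SmartBlock])
  take SmartIndex:  [SmartIndex RemoteBlock object] + [SmartBlock FancyCache AbstractPool RemoteBlock object] + [SmartIndex SmartBlock]
  take SmartBlock:  [RemoteBlock object] + [SmartBlock FancyCache AbstractPool RemoteBlock object] + [SmartBlock]
  take FancyCache:  [RemoteBlock object] + [FancyCache AbstractPool RemoteBlock object]
  take AbstractPool:  [RemoteBlock object] + [AbstractPool RemoteBlock object]
  take RemoteBlock:  [RemoteBlock object] + [RemoteBlock object]
  take object:  [object] + [object]
MRO: SafeTask SmartIndex SmartBlock FancyCache AbstractPool RemoteBlock object
SmartBlock sits at index 2.

2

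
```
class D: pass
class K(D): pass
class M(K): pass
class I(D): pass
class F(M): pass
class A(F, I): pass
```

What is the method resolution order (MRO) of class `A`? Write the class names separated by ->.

A -> F -> M -> K -> I -> D -> object

L[A] = A + merge(L[F], L[I], [F I])
  take F:  [F M K D object] + [I D object] + [F I]
  take M:  [M K D object] + [I D object] + [I]
  take K:  [K D object] + [I D object] + [I]
  take I:  [D object] + [I D object] + [I]
  take D:  [D object] + [D object]
  take object:  [object] + [object]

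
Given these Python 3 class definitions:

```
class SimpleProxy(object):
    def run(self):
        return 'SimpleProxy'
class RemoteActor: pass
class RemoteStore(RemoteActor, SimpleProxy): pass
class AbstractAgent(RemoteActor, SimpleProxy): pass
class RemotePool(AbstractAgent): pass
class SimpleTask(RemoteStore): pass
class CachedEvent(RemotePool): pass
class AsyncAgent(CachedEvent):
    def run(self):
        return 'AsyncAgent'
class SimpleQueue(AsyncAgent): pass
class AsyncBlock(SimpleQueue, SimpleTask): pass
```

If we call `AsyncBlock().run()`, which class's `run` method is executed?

L[AsyncBlock] = AsyncBlock + merge(L[SimpleQueue], L[SimpleTask], [SimpleQueue SimpleTask])
  take SimpleQueue:  [SimpleQueue AsyncAgent CachedEvent RemotePool AbstractAgent RemoteActor SimpleProxy object] + [SimpleTask RemoteStore RemoteActor SimpleProxy object] + [SimpleQueue SimpleTask]
  take AsyncAgent:  [AsyncAgent CachedEvent RemotePool AbstractAgent RemoteActor SimpleProxy object] + [SimpleTask RemoteStore RemoteActor SimpleProxy object] + [SimpleTask]
  take CachedEvent:  [CachedEvent RemotePool AbstractAgent RemoteActor SimpleProxy object] + [SimpleTask RemoteStore RemoteActor SimpleProxy object] + [SimpleTask]
  take RemotePool:  [RemotePool AbstractAgent RemoteActor SimpleProxy object] + [SimpleTask RemoteStore RemoteActor SimpleProxy object] + [SimpleTask]
  take AbstractAgent:  [AbstractAgent RemoteActor SimpleProxy object] + [SimpleTask RemoteStore RemoteActor SimpleProxy object] + [SimpleTask]
  take SimpleTask:  [RemoteActor SimpleProxy object] + [SimpleTask RemoteStore RemoteActor SimpleProxy object] + [SimpleTask]
  take RemoteStore:  [RemoteActor SimpleProxy object] + [RemoteStore RemoteActor SimpleProxy object]
  take RemoteActor:  [RemoteActor SimpleProxy object] + [RemoteActor SimpleProxy object]
  take SimpleProxy:  [SimpleProxy object] + [SimpleProxy object]
  take object:  [object] + [object]
MRO: AsyncBlock SimpleQueue AsyncAgent CachedEvent RemotePool AbstractAgent SimpleTask RemoteStore RemoteActor SimpleProxy object
run is defined in: AsyncAgent, SimpleProxy. First along the MRO is AsyncAgent.

AsyncAgent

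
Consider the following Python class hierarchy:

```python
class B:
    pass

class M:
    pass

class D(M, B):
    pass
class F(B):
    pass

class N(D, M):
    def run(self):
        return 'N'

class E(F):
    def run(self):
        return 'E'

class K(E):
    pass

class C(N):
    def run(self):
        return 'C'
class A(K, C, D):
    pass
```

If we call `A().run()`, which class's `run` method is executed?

E

L[A] = A + merge(L[K], L[C], L[D], [K C D])
  take K:  [K E F B object] + [C N D M B object] + [D M B object] + [K C D]
  take E:  [E F B object] + [C N D M B object] + [D M B object] + [C D]
  take F:  [F B object] + [C N D M B object] + [D M B object] + [C D]
  take C:  [B object] + [C N D M B object] + [D M B object] + [C D]
  take N:  [B object] + [N D M B object] + [D M B object] + [D]
  take D:  [B object] + [D M B object] + [D M B object] + [D]
  take M:  [B object] + [M B object] + [M B object]
  take B:  [B object] + [B object] + [B object]
  take object:  [object] + [object] + [object]
MRO: A K E F C N D M B object
run is defined in: C, E, N. First along the MRO is E.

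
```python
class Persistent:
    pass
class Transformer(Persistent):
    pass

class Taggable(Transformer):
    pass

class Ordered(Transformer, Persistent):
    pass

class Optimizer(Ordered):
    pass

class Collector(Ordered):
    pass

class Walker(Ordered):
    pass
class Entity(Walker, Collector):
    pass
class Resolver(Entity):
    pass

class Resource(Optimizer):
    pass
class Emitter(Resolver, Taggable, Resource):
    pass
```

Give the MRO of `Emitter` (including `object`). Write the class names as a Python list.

[Emitter, Resolver, Entity, Walker, Collector, Taggable, Resource, Optimizer, Ordered, Transformer, Persistent, object]

L[Emitter] = Emitter + merge(L[Resolver], L[Taggable], L[Resource], [Resolver Taggable Resource])
  take Resolver:  [Resolver Entity Walker Collector Ordered Transformer Persistent object] + [Taggable Transformer Persistent object] + [Resource Optimizer Ordered Transformer Persistent object] + [Resolver Taggable Resource]
  take Entity:  [Entity Walker Collector Ordered Transformer Persistent object] + [Taggable Transformer Persistent object] + [Resource Optimizer Ordered Transformer Persistent object] + [Taggable Resource]
  take Walker:  [Walker Collector Ordered Transformer Persistent object] + [Taggable Transformer Persistent object] + [Resource Optimizer Ordered Transformer Persistent object] + [Taggable Resource]
  take Collector:  [Collector Ordered Transformer Persistent object] + [Taggable Transformer Persistent object] + [Resource Optimizer Ordered Transformer Persistent object] + [Taggable Resource]
  take Taggable:  [Ordered Transformer Persistent object] + [Taggable Transformer Persistent object] + [Resource Optimizer Ordered Transformer Persistent object] + [Taggable Resource]
  take Resource:  [Ordered Transformer Persistent object] + [Transformer Persistent object] + [Resource Optimizer Ordered Transformer Persistent object] + [Resource]
  take Optimizer:  [Ordered Transformer Persistent object] + [Transformer Persistent object] + [Optimizer Ordered Transformer Persistent object]
  take Ordered:  [Ordered Transformer Persistent object] + [Transformer Persistent object] + [Ordered Transformer Persistent object]
  take Transformer:  [Transformer Persistent object] + [Transformer Persistent object] + [Transformer Persistent object]
  take Persistent:  [Persistent object] + [Persistent object] + [Persistent object]
  take object:  [object] + [object] + [object]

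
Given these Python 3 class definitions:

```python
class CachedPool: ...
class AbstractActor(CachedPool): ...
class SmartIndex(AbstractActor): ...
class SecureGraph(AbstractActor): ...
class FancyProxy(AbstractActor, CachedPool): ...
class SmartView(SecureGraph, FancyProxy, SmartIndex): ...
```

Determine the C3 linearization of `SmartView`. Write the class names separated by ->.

SmartView -> SecureGraph -> FancyProxy -> SmartIndex -> AbstractActor -> CachedPool -> object

L[SmartView] = SmartView + merge(L[SecureGraph], L[FancyProxy], L[SmartIndex], [SecureGraph FancyProxy SmartIndex])
  take SecureGraph:  [SecureGraph AbstractActor CachedPool object] + [FancyProxy AbstractActor CachedPool object] + [SmartIndex AbstractActor CachedPool object] + [SecureGraph FancyProxy SmartIndex]
  take FancyProxy:  [AbstractActor CachedPool object] + [FancyProxy AbstractActor CachedPool object] + [SmartIndex AbstractActor CachedPool object] + [FancyProxy SmartIndex]
  take SmartIndex:  [AbstractActor CachedPool object] + [AbstractActor CachedPool object] + [SmartIndex AbstractActor CachedPool object] + [SmartIndex]
  take AbstractActor:  [AbstractActor CachedPool object] + [AbstractActor CachedPool object] + [AbstractActor CachedPool object]
  take CachedPool:  [CachedPool object] + [CachedPool object] + [CachedPool object]
  take object:  [object] + [object] + [object]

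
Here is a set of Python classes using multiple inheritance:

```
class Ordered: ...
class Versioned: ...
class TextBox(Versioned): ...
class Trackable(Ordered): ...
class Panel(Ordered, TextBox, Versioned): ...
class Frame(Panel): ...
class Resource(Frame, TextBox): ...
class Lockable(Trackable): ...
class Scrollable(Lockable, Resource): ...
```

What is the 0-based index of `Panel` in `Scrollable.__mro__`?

5

L[Scrollable] = Scrollable + merge(L[Lockable], L[Resource], [Lockable Resource])
  take Lockable:  [Lockable Trackable Ordered object] + [Resource Frame Panel Ordered TextBox Versioned object] + [Lockable Resource]
  take Trackable:  [Trackable Ordered object] + [Resource Frame Panel Ordered TextBox Versioned object] + [Resource]
  take Resource:  [Ordered object] + [Resource Frame Panel Ordered TextBox Versioned object] + [Resource]
  take Frame:  [Ordered object] + [Frame Panel Ordered TextBox Versioned object]
  take Panel:  [Ordered object] + [Panel Ordered TextBox Versioned object]
  take Ordered:  [Ordered object] + [Ordered TextBox Versioned object]
  take TextBox:  [object] + [TextBox Versioned object]
  take Versioned:  [object] + [Versioned object]
  take object:  [object] + [object]
MRO: Scrollable Lockable Trackable Resource Frame Panel Ordered TextBox Versioned object
Panel sits at index 5.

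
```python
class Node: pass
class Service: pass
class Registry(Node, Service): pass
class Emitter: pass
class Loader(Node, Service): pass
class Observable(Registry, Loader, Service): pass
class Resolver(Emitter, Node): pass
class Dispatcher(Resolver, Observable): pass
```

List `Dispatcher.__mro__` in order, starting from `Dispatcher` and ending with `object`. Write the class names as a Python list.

L[Dispatcher] = Dispatcher + merge(L[Resolver], L[Observable], [Resolver Observable])
  take Resolver:  [Resolver Emitter Node object] + [Observable Registry Loader Node Service object] + [Resolver Observable]
  take Emitter:  [Emitter Node object] + [Observable Registry Loader Node Service object] + [Observable]
  take Observable:  [Node object] + [Observable Registry Loader Node Service object] + [Observable]
  take Registry:  [Node object] + [Registry Loader Node Service object]
  take Loader:  [Node object] + [Loader Node Service object]
  take Node:  [Node object] + [Node Service object]
  take Service:  [object] + [Service object]
  take object:  [object] + [object]

[Dispatcher, Resolver, Emitter, Observable, Registry, Loader, Node, Service, object]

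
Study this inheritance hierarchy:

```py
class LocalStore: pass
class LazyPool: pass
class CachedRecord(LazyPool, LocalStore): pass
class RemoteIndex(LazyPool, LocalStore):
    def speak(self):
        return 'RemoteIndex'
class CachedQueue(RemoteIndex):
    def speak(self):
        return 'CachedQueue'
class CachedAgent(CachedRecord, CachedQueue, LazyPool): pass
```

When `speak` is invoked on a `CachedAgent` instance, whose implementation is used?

CachedQueue

L[CachedAgent] = CachedAgent + merge(L[CachedRecord], L[CachedQueue], L[LazyPool], [CachedRecord CachedQueue LazyPool])
  take CachedRecord:  [CachedRecord LazyPool LocalStore object] + [CachedQueue RemoteIndex LazyPool LocalStore object] + [LazyPool object] + [CachedRecord CachedQueue LazyPool]
  take CachedQueue:  [LazyPool LocalStore object] + [CachedQueue RemoteIndex LazyPool LocalStore object] + [LazyPool object] + [CachedQueue LazyPool]
  take RemoteIndex:  [LazyPool LocalStore object] + [RemoteIndex LazyPool LocalStore object] + [LazyPool object] + [LazyPool]
  take LazyPool:  [LazyPool LocalStore object] + [LazyPool LocalStore object] + [LazyPool object] + [LazyPool]
  take LocalStore:  [LocalStore object] + [LocalStore object] + [object]
  take object:  [object] + [object] + [object]
MRO: CachedAgent CachedRecord CachedQueue RemoteIndex LazyPool LocalStore object
speak is defined in: CachedQueue, RemoteIndex. First along the MRO is CachedQueue.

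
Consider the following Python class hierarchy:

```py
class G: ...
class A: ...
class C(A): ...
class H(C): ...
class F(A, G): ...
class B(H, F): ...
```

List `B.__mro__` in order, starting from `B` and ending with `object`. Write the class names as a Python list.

[B, H, C, F, A, G, object]

L[B] = B + merge(L[H], L[F], [H F])
  take H:  [H C A object] + [F A G object] + [H F]
  take C:  [C A object] + [F A G object] + [F]
  take F:  [A object] + [F A G object] + [F]
  take A:  [A object] + [A G object]
  take G:  [object] + [G object]
  take object:  [object] + [object]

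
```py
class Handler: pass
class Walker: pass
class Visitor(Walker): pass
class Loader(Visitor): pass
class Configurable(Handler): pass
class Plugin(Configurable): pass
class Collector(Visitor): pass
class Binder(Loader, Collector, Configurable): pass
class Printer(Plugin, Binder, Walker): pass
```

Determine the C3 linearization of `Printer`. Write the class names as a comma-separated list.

L[Printer] = Printer + merge(L[Plugin], L[Binder], L[Walker], [Plugin Binder Walker])
  take Plugin:  [Plugin Configurable Handler object] + [Binder Loader Collector Visitor Walker Configurable Handler object] + [Walker object] + [Plugin Binder Walker]
  take Binder:  [Configurable Handler object] + [Binder Loader Collector Visitor Walker Configurable Handler object] + [Walker object] + [Binder Walker]
  take Loader:  [Configurable Handler object] + [Loader Collector Visitor Walker Configurable Handler object] + [Walker object] + [Walker]
  take Collector:  [Configurable Handler object] + [Collector Visitor Walker Configurable Handler object] + [Walker object] + [Walker]
  take Visitor:  [Configurable Handler object] + [Visitor Walker Configurable Handler object] + [Walker object] + [Walker]
  take Walker:  [Configurable Handler object] + [Walker Configurable Handler object] + [Walker object] + [Walker]
  take Configurable:  [Configurable Handler object] + [Configurable Handler object] + [object]
  take Handler:  [Handler object] + [Handler object] + [object]
  take object:  [object] + [object] + [object]

Printer, Plugin, Binder, Loader, Collector, Visitor, Walker, Configurable, Handler, object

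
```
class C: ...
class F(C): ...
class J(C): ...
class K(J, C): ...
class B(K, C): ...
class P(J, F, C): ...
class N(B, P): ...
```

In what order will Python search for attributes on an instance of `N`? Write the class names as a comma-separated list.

L[N] = N + merge(L[B], L[P], [B P])
  take B:  [B K J C object] + [P J F C object] + [B P]
  take K:  [K J C object] + [P J F C object] + [P]
  take P:  [J C object] + [P J F C object] + [P]
  take J:  [J C object] + [J F C object]
  take F:  [C object] + [F C object]
  take C:  [C object] + [C object]
  take object:  [object] + [object]

N, B, K, P, J, F, C, object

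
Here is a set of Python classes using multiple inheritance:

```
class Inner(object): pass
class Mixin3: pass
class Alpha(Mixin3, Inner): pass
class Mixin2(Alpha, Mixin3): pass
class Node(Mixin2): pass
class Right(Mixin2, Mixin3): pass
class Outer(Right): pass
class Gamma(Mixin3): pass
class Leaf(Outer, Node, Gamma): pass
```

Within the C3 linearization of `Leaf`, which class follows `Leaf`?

Outer

L[Leaf] = Leaf + merge(L[Outer], L[Node], L[Gamma], [Outer Node Gamma])
  take Outer:  [Outer Right Mixin2 Alpha Mixin3 Inner object] + [Node Mixin2 Alpha Mixin3 Inner object] + [Gamma Mixin3 object] + [Outer Node Gamma]
  take Right:  [Right Mixin2 Alpha Mixin3 Inner object] + [Node Mixin2 Alpha Mixin3 Inner object] + [Gamma Mixin3 object] + [Node Gamma]
  take Node:  [Mixin2 Alpha Mixin3 Inner object] + [Node Mixin2 Alpha Mixin3 Inner object] + [Gamma Mixin3 object] + [Node Gamma]
  take Mixin2:  [Mixin2 Alpha Mixin3 Inner object] + [Mixin2 Alpha Mixin3 Inner object] + [Gamma Mixin3 object] + [Gamma]
  take Alpha:  [Alpha Mixin3 Inner object] + [Alpha Mixin3 Inner object] + [Gamma Mixin3 object] + [Gamma]
  take Gamma:  [Mixin3 Inner object] + [Mixin3 Inner object] + [Gamma Mixin3 object] + [Gamma]
  take Mixin3:  [Mixin3 Inner object] + [Mixin3 Inner object] + [Mixin3 object]
  take Inner:  [Inner object] + [Inner object] + [object]
  take object:  [object] + [object] + [object]
MRO: Leaf Outer Right Node Mixin2 Alpha Gamma Mixin3 Inner object
Leaf is at position 0; next is Outer.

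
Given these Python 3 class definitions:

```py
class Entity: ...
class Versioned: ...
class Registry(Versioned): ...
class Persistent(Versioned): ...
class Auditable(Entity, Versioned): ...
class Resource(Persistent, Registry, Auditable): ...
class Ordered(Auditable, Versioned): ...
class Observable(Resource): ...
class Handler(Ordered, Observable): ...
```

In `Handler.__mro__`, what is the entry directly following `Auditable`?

Entity

L[Handler] = Handler + merge(L[Ordered], L[Observable], [Ordered Observable])
  take Ordered:  [Ordered Auditable Entity Versioned object] + [Observable Resource Persistent Registry Auditable Entity Versioned object] + [Ordered Observable]
  take Observable:  [Auditable Entity Versioned object] + [Observable Resource Persistent Registry Auditable Entity Versioned object] + [Observable]
  take Resource:  [Auditable Entity Versioned object] + [Resource Persistent Registry Auditable Entity Versioned object]
  take Persistent:  [Auditable Entity Versioned object] + [Persistent Registry Auditable Entity Versioned object]
  take Registry:  [Auditable Entity Versioned object] + [Registry Auditable Entity Versioned object]
  take Auditable:  [Auditable Entity Versioned object] + [Auditable Entity Versioned object]
  take Entity:  [Entity Versioned object] + [Entity Versioned object]
  take Versioned:  [Versioned object] + [Versioned object]
  take object:  [object] + [object]
MRO: Handler Ordered Observable Resource Persistent Registry Auditable Entity Versioned object
Auditable is at position 6; next is Entity.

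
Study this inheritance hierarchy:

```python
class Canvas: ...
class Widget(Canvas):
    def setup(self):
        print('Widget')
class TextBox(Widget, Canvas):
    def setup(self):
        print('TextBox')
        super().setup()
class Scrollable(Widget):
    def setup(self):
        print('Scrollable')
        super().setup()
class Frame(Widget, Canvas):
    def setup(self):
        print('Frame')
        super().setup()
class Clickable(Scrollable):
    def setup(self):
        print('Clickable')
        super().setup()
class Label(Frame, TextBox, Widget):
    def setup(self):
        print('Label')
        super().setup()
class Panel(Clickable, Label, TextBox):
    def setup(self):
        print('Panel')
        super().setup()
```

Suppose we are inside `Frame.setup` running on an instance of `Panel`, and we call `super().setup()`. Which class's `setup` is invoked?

TextBox

L[Panel] = Panel + merge(L[Clickable], L[Label], L[TextBox], [Clickable Label TextBox])
  take Clickable:  [Clickable Scrollable Widget Canvas object] + [Label Frame TextBox Widget Canvas object] + [TextBox Widget Canvas object] + [Clickable Label TextBox]
  take Scrollable:  [Scrollable Widget Canvas object] + [Label Frame TextBox Widget Canvas object] + [TextBox Widget Canvas object] + [Label TextBox]
  take Label:  [Widget Canvas object] + [Label Frame TextBox Widget Canvas object] + [TextBox Widget Canvas object] + [Label TextBox]
  take Frame:  [Widget Canvas object] + [Frame TextBox Widget Canvas object] + [TextBox Widget Canvas object] + [TextBox]
  take TextBox:  [Widget Canvas object] + [TextBox Widget Canvas object] + [TextBox Widget Canvas object] + [TextBox]
  take Widget:  [Widget Canvas object] + [Widget Canvas object] + [Widget Canvas object]
  take Canvas:  [Canvas object] + [Canvas object] + [Canvas object]
  take object:  [object] + [object] + [object]
MRO: Panel Clickable Scrollable Label Frame TextBox Widget Canvas object
super() in Frame.setup on a Panel instance goes to the class after Frame in Panel's MRO: TextBox.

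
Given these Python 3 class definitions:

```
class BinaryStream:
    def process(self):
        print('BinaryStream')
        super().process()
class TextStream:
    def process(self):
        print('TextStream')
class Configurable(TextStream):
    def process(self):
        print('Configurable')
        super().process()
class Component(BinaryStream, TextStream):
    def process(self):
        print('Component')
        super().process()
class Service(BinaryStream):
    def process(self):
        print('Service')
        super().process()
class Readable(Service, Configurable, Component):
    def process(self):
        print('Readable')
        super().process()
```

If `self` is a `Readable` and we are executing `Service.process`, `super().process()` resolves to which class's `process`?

Configurable

L[Readable] = Readable + merge(L[Service], L[Configurable], L[Component], [Service Configurable Component])
  take Service:  [Service BinaryStream object] + [Configurable TextStream object] + [Component BinaryStream TextStream object] + [Service Configurable Component]
  take Configurable:  [BinaryStream object] + [Configurable TextStream object] + [Component BinaryStream TextStream object] + [Configurable Component]
  take Component:  [BinaryStream object] + [TextStream object] + [Component BinaryStream TextStream object] + [Component]
  take BinaryStream:  [BinaryStream object] + [TextStream object] + [BinaryStream TextStream object]
  take TextStream:  [object] + [TextStream object] + [TextStream object]
  take object:  [object] + [object] + [object]
MRO: Readable Service Configurable Component BinaryStream TextStream object
super() in Service.process on a Readable instance goes to the class after Service in Readable's MRO: Configurable.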